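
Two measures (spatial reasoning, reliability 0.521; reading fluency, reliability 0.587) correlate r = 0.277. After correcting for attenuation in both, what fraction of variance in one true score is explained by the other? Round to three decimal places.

Disattenuated r = 0.277 / √(0.521 × 0.587) = 0.277 / 0.5530 = 0.5009.
Shared true-score variance = 0.5009² = 0.2509 ≈ 0.251.

0.251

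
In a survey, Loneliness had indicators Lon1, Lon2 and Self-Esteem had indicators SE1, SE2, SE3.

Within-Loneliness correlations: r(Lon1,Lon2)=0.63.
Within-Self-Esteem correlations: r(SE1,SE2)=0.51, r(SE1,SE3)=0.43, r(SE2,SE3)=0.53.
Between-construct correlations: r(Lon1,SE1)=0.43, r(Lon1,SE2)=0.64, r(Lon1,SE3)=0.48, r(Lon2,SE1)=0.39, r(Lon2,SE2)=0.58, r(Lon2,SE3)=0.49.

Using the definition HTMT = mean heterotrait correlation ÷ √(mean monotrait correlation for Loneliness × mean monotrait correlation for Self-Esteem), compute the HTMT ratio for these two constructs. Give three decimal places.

Between-construct mean = 3.01/6 = 0.5017.
Mean within-Lon = 0.63/1 = 0.6300; mean within-SE = 1.47/3 = 0.4900.
Geometric mean = √(0.6300 × 0.4900) = 0.5556.
HTMT = 0.5017 / 0.5556 = 0.903.

0.903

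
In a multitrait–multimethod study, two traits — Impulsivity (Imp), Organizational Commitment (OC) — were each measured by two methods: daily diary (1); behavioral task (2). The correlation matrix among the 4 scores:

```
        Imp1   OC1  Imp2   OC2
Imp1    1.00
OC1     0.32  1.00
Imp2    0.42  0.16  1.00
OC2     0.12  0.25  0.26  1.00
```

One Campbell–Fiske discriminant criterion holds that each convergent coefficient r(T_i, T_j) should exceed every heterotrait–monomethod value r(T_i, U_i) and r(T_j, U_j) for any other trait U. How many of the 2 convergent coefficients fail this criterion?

1

Checking each validity diagonal entry against its comparison values:
Imp (methods 1·2): 0.42 vs {0.32, 0.26} → pass.
OC (methods 1·2): 0.25 vs {0.32, 0.26} → fail.
1 of 2 fail.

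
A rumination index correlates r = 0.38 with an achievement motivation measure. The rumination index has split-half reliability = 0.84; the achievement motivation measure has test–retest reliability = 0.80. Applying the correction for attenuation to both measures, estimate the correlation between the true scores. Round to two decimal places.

0.46

r_true = r_obs / √(r_xx · r_yy) = 0.38 / √(0.84 × 0.80) = 0.38 / √0.6720 = 0.38 / 0.8198 ≈ 0.46.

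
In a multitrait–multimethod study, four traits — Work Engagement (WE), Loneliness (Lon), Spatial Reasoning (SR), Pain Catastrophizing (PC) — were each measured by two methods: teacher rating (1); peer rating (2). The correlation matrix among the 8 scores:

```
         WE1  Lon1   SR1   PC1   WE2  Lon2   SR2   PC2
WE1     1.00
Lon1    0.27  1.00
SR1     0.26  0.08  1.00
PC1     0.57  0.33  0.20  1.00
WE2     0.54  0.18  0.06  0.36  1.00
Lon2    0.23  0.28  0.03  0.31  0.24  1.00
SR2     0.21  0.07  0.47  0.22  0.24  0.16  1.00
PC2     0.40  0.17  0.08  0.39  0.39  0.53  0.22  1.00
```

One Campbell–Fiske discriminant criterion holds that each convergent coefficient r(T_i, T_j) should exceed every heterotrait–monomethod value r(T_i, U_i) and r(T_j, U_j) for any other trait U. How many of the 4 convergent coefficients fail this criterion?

Convergent coefficients and their comparison sets:
WE (methods 1·2): 0.54 vs {0.27, 0.24, 0.26, 0.24, 0.57, 0.39} → fail.
Lon (methods 1·2): 0.28 vs {0.27, 0.24, 0.08, 0.16, 0.33, 0.53} → fail.
SR (methods 1·2): 0.47 vs {0.26, 0.24, 0.08, 0.16, 0.20, 0.22} → pass.
PC (methods 1·2): 0.39 vs {0.57, 0.39, 0.33, 0.53, 0.20, 0.22} → fail.
3 of 4 fail.

3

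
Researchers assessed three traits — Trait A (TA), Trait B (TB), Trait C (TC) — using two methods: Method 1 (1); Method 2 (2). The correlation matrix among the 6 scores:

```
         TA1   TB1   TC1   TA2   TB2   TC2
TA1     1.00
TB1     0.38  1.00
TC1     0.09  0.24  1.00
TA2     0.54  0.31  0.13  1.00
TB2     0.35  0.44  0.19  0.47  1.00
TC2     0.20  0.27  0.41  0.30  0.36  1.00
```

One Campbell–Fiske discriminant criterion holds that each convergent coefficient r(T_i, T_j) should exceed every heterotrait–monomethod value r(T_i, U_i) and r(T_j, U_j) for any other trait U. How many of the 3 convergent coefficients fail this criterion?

Each convergent coefficient versus the relevant comparison correlations:
TA (methods 1·2): 0.54 vs {0.38, 0.47, 0.09, 0.30} → pass.
TB (methods 1·2): 0.44 vs {0.38, 0.47, 0.24, 0.36} → fail.
TC (methods 1·2): 0.41 vs {0.09, 0.30, 0.24, 0.36} → pass.
1 of 3 fail.

1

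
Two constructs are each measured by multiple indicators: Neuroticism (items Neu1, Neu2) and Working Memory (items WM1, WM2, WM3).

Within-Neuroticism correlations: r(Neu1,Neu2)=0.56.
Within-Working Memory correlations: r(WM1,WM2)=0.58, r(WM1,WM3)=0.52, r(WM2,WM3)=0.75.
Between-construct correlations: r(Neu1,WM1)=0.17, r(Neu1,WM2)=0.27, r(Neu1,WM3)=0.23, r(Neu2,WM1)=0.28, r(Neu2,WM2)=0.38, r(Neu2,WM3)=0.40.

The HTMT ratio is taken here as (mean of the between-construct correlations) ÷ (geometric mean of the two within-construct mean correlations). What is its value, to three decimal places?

0.491

Mean heterotrait r = 1.73/6 = 0.2883.
Mean within-Neu = 0.56/1 = 0.5600; mean within-WM = 1.85/3 = 0.6167.
Geometric mean = √(0.5600 × 0.6167) = 0.5877.
HTMT = 0.2883 / 0.5877 = 0.491.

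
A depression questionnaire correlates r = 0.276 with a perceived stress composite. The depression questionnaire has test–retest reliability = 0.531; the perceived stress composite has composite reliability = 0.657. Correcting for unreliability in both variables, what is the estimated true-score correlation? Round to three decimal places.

0.467

r_true = r_obs / √(r_xx · r_yy) = 0.276 / √(0.531 × 0.657) = 0.276 / √0.348867 = 0.276 / 0.5906 ≈ 0.467.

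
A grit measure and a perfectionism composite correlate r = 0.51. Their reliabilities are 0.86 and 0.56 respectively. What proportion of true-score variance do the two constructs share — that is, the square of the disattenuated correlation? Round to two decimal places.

0.54

Disattenuated r = 0.51 / √(0.86 × 0.56) = 0.51 / 0.6940 = 0.7349.
Shared true-score variance = 0.7349² = 0.5401 ≈ 0.54.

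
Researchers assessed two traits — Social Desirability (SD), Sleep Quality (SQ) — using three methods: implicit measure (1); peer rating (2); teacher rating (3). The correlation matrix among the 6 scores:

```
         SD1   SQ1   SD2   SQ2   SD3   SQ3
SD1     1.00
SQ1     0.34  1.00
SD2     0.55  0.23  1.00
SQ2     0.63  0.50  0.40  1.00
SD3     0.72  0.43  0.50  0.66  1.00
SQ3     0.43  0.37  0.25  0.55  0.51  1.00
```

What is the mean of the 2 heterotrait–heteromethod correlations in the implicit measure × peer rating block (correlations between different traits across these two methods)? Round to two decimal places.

HTHM values (method 1 × method 2): 0.63, 0.23; mean = 0.86/2 = 0.43.

0.43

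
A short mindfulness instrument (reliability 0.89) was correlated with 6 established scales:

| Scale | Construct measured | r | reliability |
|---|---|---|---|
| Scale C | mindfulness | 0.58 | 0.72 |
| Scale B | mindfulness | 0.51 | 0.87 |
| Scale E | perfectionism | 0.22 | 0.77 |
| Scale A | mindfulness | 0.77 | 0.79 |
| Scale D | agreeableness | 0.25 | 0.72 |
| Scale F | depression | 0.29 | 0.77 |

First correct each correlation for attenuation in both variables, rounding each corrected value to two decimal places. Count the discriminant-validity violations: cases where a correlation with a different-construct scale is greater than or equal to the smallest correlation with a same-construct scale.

0

Disattenuated r (r / √(r_scale · r_new)):
  Scale C (conv): 0.58 / √(0.72·0.89) = 0.72
  Scale B (conv): 0.51 / √(0.87·0.89) = 0.58
  Scale E (disc): 0.22 / √(0.77·0.89) = 0.27
  Scale A (conv): 0.77 / √(0.79·0.89) = 0.92
  Scale D (disc): 0.25 / √(0.72·0.89) = 0.31
  Scale F (disc): 0.29 / √(0.77·0.89) = 0.35
Smallest convergent = 0.58. Discriminant values: 0.27, 0.31, 0.35; count ≥ 0.58 → 0.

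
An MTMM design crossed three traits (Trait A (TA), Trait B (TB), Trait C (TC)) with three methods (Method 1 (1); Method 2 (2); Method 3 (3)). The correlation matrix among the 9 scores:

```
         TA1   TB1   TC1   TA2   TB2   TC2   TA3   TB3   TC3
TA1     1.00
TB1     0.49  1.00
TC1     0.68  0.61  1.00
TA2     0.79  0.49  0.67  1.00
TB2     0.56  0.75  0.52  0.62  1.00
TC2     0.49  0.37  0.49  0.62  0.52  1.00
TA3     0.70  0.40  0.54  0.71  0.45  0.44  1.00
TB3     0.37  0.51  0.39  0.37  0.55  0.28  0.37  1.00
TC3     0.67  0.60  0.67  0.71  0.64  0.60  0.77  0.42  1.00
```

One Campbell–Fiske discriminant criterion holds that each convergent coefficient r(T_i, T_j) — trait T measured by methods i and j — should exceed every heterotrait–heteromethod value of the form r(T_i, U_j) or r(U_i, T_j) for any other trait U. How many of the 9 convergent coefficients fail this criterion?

Each convergent coefficient versus the relevant comparison correlations:
TA (methods 1·2): 0.79 vs {0.56, 0.49, 0.49, 0.67} → pass.
TA (methods 1·3): 0.70 vs {0.37, 0.40, 0.67, 0.54} → pass.
TA (methods 2·3): 0.71 vs {0.37, 0.45, 0.71, 0.44} → fail.
TB (methods 1·2): 0.75 vs {0.49, 0.56, 0.37, 0.52} → pass.
TB (methods 1·3): 0.51 vs {0.40, 0.37, 0.60, 0.39} → fail.
TB (methods 2·3): 0.55 vs {0.45, 0.37, 0.64, 0.28} → fail.
TC (methods 1·2): 0.49 vs {0.67, 0.49, 0.52, 0.37} → fail.
TC (methods 1·3): 0.67 vs {0.54, 0.67, 0.39, 0.60} → fail.
TC (methods 2·3): 0.60 vs {0.44, 0.71, 0.28, 0.64} → fail.
6 of 9 fail.

6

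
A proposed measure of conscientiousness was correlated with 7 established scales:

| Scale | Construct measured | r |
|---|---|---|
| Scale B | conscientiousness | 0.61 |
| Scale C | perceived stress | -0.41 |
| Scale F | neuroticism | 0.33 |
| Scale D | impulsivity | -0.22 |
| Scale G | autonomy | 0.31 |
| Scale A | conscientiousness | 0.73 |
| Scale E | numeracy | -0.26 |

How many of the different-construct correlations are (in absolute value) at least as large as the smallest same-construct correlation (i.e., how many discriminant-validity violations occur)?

0

Convergent (same construct = conscientiousness): Scale B, Scale A.
Smallest convergent = 0.61. Discriminant |r|: 0.41, 0.33, 0.22, 0.31, 0.26; count ≥ 0.61 → 0.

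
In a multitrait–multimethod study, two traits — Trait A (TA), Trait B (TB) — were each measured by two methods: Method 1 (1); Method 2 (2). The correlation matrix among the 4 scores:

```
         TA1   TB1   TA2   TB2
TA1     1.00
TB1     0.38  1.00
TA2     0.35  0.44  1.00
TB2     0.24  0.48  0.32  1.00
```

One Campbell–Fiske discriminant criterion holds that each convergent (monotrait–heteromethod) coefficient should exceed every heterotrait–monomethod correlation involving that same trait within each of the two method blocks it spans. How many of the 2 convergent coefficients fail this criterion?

1

Checking each validity diagonal entry against its comparison values:
TA (methods 1·2): 0.35 vs {0.38, 0.32} → fail.
TB (methods 1·2): 0.48 vs {0.38, 0.32} → pass.
1 of 2 fail.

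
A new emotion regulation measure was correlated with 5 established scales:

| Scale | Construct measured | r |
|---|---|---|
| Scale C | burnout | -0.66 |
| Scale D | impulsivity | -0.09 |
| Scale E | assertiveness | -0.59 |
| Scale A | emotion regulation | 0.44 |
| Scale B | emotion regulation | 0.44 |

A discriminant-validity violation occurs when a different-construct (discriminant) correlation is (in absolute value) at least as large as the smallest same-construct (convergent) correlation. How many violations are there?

Convergent (same construct = emotion regulation): Scale A, Scale B.
Smallest convergent = 0.44. Discriminant |r|: 0.66, 0.09, 0.59; count ≥ 0.44 → 2.

2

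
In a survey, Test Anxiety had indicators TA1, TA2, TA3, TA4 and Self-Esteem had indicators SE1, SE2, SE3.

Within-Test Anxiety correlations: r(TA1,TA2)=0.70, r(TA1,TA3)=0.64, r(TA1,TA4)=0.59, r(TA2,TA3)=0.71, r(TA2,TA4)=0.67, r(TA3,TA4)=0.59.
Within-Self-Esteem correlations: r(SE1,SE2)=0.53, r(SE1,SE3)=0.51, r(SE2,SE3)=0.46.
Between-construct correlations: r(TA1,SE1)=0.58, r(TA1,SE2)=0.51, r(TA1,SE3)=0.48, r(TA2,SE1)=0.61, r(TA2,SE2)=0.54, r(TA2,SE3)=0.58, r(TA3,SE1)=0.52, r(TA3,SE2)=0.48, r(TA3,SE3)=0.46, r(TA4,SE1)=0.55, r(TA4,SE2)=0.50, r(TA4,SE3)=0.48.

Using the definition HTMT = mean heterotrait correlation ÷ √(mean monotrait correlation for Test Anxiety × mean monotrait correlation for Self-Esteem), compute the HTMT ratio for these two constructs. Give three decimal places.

0.919

Mean heterotrait r = 6.29/12 = 0.5242.
Mean within-TA = 3.90/6 = 0.6500; mean within-SE = 1.50/3 = 0.5000.
Geometric mean = √(0.6500 × 0.5000) = 0.5701.
HTMT = 0.5242 / 0.5701 = 0.919.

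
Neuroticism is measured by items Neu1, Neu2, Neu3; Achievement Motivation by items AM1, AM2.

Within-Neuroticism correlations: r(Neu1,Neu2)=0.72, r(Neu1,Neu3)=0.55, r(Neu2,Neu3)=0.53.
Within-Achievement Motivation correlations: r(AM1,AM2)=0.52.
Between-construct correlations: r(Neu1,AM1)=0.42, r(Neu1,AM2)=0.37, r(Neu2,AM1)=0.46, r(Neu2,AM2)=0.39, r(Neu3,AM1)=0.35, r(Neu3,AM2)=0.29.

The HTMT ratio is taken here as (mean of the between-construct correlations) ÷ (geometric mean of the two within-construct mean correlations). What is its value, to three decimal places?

0.680

Mean heterotrait r = 2.28/6 = 0.3800.
Mean within-Neu = 1.80/3 = 0.6000; mean within-AM = 0.52/1 = 0.5200.
Geometric mean = √(0.6000 × 0.5200) = 0.5586.
HTMT = 0.3800 / 0.5586 = 0.680.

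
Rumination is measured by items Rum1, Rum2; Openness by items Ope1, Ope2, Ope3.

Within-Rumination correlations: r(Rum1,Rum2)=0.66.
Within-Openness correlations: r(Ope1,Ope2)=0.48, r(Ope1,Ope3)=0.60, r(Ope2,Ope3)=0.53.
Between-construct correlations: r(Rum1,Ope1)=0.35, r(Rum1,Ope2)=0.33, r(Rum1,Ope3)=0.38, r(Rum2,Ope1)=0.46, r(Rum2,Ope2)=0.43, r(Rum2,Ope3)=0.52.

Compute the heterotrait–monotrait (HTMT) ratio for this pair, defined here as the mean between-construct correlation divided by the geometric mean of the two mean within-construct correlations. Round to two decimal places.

0.69

Mean heterotrait r = 2.47/6 = 0.4117.
Mean within-Rum = 0.66/1 = 0.6600; mean within-Ope = 1.61/3 = 0.5367.
Geometric mean = √(0.6600 × 0.5367) = 0.5952.
HTMT = 0.4117 / 0.5952 = 0.69.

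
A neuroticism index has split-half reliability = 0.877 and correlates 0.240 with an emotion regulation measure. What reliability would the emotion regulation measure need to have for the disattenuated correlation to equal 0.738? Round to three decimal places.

r_true = r_obs / √(r_xx · r_yy) ⇒ 0.738 = 0.240 / √(0.877 · r_yy).
√(0.877 · r_yy) = 0.240 / 0.738 = 0.3252; 0.877 · r_yy = 0.1058; r_yy = 0.1058 / 0.877 ≈ 0.121.

0.121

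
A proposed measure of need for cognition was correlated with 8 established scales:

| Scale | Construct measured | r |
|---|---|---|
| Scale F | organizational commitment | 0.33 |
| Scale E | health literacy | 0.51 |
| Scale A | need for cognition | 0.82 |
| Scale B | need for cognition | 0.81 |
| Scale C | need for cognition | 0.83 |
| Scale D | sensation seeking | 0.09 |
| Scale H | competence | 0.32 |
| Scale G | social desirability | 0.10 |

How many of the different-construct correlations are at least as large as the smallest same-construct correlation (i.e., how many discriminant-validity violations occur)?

0

Convergent (same construct = need for cognition): Scale A, Scale B, Scale C.
Smallest convergent = 0.81. Discriminant values: 0.33, 0.51, 0.09, 0.32, 0.10; count ≥ 0.81 → 0.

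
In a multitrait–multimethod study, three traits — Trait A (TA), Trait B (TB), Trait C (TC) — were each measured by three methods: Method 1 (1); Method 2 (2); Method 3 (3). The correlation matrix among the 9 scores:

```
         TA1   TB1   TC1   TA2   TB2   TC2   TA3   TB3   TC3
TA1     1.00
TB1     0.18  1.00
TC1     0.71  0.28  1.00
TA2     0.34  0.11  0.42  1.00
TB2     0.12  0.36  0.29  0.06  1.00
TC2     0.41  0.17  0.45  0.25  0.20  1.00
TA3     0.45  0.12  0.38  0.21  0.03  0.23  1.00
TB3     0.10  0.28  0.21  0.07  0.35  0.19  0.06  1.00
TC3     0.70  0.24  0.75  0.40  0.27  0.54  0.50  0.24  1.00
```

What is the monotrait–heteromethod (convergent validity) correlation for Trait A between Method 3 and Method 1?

0.45

Same trait (TA), different methods: r(TA3, TA1) = 0.45.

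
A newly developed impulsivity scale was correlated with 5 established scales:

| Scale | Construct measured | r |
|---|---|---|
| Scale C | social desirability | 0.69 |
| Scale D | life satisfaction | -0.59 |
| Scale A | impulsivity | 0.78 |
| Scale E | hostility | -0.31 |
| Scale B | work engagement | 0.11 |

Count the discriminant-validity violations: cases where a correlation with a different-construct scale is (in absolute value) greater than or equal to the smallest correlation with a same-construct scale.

Convergent (same construct = impulsivity): Scale A.
Smallest convergent = 0.78. Discriminant |r|: 0.69, 0.59, 0.31, 0.11; count ≥ 0.78 → 0.

0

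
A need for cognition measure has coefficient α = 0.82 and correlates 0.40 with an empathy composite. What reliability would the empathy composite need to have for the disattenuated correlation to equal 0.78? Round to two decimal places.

0.32

r_true = r_obs / √(r_xx · r_yy) ⇒ 0.78 = 0.40 / √(0.82 · r_yy).
√(0.82 · r_yy) = 0.40 / 0.78 = 0.5128; 0.82 · r_yy = 0.2630; r_yy = 0.2630 / 0.82 ≈ 0.32.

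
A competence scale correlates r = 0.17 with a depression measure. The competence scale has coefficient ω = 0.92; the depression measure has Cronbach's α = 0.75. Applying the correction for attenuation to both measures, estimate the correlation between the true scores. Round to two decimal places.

0.20

r_true = r_obs / √(r_xx · r_yy) = 0.17 / √(0.92 × 0.75) = 0.17 / √0.6900 = 0.17 / 0.8307 ≈ 0.20.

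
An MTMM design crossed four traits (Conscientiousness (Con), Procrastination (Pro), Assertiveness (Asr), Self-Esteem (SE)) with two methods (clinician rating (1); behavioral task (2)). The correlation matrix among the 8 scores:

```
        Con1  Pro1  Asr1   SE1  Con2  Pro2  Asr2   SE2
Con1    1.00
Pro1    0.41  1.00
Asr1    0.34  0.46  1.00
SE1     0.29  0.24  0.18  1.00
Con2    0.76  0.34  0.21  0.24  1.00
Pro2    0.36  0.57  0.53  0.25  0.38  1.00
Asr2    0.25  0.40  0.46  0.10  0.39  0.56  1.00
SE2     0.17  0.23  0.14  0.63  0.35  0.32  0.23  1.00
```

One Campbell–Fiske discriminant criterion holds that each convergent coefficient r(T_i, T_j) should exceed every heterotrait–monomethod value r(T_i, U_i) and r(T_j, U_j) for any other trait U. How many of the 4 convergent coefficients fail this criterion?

1

Checking each validity diagonal entry against its comparison values:
Con (methods 1·2): 0.76 vs {0.41, 0.38, 0.34, 0.39, 0.29, 0.35} → pass.
Pro (methods 1·2): 0.57 vs {0.41, 0.38, 0.46, 0.56, 0.24, 0.32} → pass.
Asr (methods 1·2): 0.46 vs {0.34, 0.39, 0.46, 0.56, 0.18, 0.23} → fail.
SE (methods 1·2): 0.63 vs {0.29, 0.35, 0.24, 0.32, 0.18, 0.23} → pass.
1 of 4 fail.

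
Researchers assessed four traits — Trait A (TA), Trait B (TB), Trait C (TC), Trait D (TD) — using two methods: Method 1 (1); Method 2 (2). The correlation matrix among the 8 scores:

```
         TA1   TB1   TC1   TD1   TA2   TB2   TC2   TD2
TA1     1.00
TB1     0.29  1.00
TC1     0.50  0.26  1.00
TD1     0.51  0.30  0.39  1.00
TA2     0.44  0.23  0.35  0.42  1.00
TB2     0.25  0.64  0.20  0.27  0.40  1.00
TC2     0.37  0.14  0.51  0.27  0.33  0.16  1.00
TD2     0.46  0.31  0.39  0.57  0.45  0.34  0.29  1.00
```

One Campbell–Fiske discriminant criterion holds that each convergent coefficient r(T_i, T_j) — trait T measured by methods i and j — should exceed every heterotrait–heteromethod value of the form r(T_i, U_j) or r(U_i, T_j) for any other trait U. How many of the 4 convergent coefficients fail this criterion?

1

Convergent coefficients and their comparison sets:
TA (methods 1·2): 0.44 vs {0.25, 0.23, 0.37, 0.35, 0.46, 0.42} → fail.
TB (methods 1·2): 0.64 vs {0.23, 0.25, 0.14, 0.20, 0.31, 0.27} → pass.
TC (methods 1·2): 0.51 vs {0.35, 0.37, 0.20, 0.14, 0.39, 0.27} → pass.
TD (methods 1·2): 0.57 vs {0.42, 0.46, 0.27, 0.31, 0.27, 0.39} → pass.
1 of 4 fail.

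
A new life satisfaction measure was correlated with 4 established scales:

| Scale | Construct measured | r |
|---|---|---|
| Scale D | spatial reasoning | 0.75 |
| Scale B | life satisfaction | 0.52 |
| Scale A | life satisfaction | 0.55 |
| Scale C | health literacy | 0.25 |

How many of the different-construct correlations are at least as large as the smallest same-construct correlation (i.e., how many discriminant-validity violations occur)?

1

Convergent (same construct = life satisfaction): Scale B, Scale A.
Smallest convergent = 0.52. Discriminant values: 0.75, 0.25; count ≥ 0.52 → 1.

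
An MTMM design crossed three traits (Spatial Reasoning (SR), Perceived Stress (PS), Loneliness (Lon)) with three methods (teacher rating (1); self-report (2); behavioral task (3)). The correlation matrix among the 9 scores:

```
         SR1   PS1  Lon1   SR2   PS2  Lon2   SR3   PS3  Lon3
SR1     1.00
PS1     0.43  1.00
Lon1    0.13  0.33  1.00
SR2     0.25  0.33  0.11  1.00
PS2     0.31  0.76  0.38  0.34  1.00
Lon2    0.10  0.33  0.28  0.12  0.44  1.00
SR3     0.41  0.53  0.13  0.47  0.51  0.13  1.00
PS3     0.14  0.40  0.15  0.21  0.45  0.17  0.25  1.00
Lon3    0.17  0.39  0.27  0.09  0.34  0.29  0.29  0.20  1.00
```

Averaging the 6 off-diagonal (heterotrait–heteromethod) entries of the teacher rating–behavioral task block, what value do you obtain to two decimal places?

HTHM values (method 1 × method 3): 0.14, 0.17, 0.53, 0.39, 0.13, 0.15; mean = 1.51/6 = 0.25.

0.25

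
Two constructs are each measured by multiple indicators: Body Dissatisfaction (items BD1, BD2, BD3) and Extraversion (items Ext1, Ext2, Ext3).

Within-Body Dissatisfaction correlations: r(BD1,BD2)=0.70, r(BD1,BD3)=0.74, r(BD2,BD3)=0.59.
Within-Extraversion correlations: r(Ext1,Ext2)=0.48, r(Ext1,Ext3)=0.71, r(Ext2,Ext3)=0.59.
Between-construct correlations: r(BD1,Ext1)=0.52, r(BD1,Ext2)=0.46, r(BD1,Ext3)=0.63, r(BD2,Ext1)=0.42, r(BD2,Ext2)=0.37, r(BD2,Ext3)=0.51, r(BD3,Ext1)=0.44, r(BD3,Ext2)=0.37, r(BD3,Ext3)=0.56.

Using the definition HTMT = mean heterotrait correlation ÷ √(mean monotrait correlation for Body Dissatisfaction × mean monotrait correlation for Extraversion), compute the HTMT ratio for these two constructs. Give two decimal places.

Between-construct mean = 4.28/9 = 0.4756.
Mean within-BD = 2.03/3 = 0.6767; mean within-Ext = 1.78/3 = 0.5933.
Geometric mean = √(0.6767 × 0.5933) = 0.6336.
HTMT = 0.4756 / 0.6336 = 0.75.

0.75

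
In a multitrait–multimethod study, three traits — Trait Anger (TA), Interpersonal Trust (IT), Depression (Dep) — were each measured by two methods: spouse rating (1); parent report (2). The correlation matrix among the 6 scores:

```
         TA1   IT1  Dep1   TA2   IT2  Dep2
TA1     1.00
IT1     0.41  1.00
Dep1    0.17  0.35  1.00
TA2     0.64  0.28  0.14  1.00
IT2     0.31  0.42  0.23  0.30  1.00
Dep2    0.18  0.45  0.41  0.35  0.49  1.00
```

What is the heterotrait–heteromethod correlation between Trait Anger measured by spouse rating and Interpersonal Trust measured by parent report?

Different traits and methods: r(TA1, IT2) = 0.31.

0.31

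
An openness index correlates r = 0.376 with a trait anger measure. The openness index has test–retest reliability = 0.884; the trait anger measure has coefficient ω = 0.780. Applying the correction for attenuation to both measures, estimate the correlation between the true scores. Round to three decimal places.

0.453

r_true = r_obs / √(r_xx · r_yy) = 0.376 / √(0.884 × 0.780) = 0.376 / √0.689520 = 0.376 / 0.8304 ≈ 0.453.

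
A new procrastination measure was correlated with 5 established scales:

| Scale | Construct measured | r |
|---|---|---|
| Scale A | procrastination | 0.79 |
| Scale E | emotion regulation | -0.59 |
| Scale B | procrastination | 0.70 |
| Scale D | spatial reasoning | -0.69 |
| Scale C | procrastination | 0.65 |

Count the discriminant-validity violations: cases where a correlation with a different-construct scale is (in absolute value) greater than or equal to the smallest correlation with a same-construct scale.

1

Convergent (same construct = procrastination): Scale A, Scale B, Scale C.
Smallest convergent = 0.65. Discriminant |r|: 0.59, 0.69; count ≥ 0.65 → 1.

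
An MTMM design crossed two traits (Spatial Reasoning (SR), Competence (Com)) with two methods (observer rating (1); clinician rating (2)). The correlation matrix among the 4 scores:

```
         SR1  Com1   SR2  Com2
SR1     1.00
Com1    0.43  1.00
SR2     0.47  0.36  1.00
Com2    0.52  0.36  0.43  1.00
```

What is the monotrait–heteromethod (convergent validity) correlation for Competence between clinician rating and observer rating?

Same trait (Com), different methods: r(Com2, Com1) = 0.36.

0.36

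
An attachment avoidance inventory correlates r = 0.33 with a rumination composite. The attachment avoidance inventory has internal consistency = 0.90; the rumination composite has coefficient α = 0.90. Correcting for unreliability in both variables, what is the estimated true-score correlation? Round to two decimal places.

r_true = r_obs / √(r_xx · r_yy) = 0.33 / √(0.90 × 0.90) = 0.33 / √0.8100 = 0.33 / 0.9000 ≈ 0.37.

0.37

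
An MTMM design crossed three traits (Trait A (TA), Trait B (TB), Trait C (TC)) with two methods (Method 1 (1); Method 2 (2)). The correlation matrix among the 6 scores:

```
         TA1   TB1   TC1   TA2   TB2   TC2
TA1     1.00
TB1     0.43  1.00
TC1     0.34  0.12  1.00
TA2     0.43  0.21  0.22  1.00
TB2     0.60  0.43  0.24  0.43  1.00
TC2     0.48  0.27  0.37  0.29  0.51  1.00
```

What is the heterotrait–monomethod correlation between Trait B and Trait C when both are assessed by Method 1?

Different traits, same method: r(TB1, TC1) = 0.12.

0.12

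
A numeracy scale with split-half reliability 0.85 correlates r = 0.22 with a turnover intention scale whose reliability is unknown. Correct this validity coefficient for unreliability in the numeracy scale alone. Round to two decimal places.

Single correction: r_c = r_obs / √r_xx = 0.22 / √0.85 = 0.22 / 0.9220 ≈ 0.24.

0.24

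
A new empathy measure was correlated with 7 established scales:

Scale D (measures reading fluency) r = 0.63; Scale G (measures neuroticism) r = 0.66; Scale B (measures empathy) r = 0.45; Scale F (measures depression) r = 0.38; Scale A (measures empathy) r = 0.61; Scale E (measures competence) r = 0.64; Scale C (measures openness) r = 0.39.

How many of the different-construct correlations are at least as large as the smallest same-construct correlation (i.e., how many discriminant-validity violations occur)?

Convergent (same construct = empathy): Scale B, Scale A.
Smallest convergent = 0.45. Discriminant values: 0.63, 0.66, 0.38, 0.64, 0.39; count ≥ 0.45 → 3.

3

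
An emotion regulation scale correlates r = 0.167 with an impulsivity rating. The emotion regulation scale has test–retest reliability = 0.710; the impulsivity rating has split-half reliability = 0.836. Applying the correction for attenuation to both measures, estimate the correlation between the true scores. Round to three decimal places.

r_true = r_obs / √(r_xx · r_yy) = 0.167 / √(0.710 × 0.836) = 0.167 / √0.593560 = 0.167 / 0.7704 ≈ 0.217.

0.217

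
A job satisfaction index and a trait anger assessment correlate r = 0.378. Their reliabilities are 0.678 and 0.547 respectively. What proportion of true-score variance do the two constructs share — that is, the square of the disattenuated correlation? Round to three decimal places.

Disattenuated r = 0.378 / √(0.678 × 0.547) = 0.378 / 0.6090 = 0.6207.
Shared true-score variance = 0.6207² = 0.3853 ≈ 0.385.

0.385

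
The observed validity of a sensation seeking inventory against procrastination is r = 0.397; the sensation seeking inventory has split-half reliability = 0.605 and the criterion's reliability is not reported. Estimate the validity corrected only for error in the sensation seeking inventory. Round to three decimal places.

0.510

Single correction: r_c = r_obs / √r_xx = 0.397 / √0.605 = 0.397 / 0.7778 ≈ 0.510.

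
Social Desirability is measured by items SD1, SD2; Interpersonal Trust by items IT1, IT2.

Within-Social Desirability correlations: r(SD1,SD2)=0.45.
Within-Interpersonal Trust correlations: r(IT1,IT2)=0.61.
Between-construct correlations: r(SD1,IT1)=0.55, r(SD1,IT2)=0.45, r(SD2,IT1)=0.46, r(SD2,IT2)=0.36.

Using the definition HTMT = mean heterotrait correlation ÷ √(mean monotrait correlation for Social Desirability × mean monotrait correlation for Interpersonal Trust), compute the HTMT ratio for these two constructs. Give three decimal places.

Mean between = 1.82/4 = 0.4550.
Mean within-SD = 0.45/1 = 0.4500; mean within-IT = 0.61/1 = 0.6100.
Geometric mean = √(0.4500 × 0.6100) = 0.5239.
HTMT = 0.4550 / 0.5239 = 0.868.

0.868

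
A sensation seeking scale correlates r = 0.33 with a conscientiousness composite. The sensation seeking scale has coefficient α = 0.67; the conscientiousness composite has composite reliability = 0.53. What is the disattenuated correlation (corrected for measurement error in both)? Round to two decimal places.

0.55

r_true = r_obs / √(r_xx · r_yy) = 0.33 / √(0.67 × 0.53) = 0.33 / √0.3551 = 0.33 / 0.5959 ≈ 0.55.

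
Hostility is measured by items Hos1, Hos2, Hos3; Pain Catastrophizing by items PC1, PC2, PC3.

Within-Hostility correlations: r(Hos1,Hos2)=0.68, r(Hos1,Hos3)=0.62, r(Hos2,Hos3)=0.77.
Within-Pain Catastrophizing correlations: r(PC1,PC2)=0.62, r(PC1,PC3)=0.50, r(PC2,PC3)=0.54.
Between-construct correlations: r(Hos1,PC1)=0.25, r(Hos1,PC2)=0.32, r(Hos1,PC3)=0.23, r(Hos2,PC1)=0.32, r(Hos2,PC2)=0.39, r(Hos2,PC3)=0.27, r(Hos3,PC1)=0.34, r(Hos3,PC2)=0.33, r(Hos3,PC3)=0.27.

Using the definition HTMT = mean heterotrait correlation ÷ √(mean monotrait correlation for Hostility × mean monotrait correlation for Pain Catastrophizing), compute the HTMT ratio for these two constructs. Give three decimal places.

Mean between = 2.72/9 = 0.3022.
Mean within-Hos = 2.07/3 = 0.6900; mean within-PC = 1.66/3 = 0.5533.
Geometric mean = √(0.6900 × 0.5533) = 0.6179.
HTMT = 0.3022 / 0.6179 = 0.489.

0.489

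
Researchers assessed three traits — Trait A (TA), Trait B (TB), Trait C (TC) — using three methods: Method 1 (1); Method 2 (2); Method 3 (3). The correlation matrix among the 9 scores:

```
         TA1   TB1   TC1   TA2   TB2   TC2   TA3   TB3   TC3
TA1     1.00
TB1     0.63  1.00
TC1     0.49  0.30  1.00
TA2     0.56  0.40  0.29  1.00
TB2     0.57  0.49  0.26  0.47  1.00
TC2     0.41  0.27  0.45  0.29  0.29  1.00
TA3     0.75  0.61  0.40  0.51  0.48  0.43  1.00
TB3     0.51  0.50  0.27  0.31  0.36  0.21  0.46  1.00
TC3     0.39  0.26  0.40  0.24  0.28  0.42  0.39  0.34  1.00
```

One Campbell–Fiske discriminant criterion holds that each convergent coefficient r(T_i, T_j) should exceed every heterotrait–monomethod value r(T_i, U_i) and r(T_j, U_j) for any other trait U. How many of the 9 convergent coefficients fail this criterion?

6

Each convergent coefficient versus the relevant comparison correlations:
TA (methods 1·2): 0.56 vs {0.63, 0.47, 0.49, 0.29} → fail.
TA (methods 1·3): 0.75 vs {0.63, 0.46, 0.49, 0.39} → pass.
TA (methods 2·3): 0.51 vs {0.47, 0.46, 0.29, 0.39} → pass.
TB (methods 1·2): 0.49 vs {0.63, 0.47, 0.30, 0.29} → fail.
TB (methods 1·3): 0.50 vs {0.63, 0.46, 0.30, 0.34} → fail.
TB (methods 2·3): 0.36 vs {0.47, 0.46, 0.29, 0.34} → fail.
TC (methods 1·2): 0.45 vs {0.49, 0.29, 0.30, 0.29} → fail.
TC (methods 1·3): 0.40 vs {0.49, 0.39, 0.30, 0.34} → fail.
TC (methods 2·3): 0.42 vs {0.29, 0.39, 0.29, 0.34} → pass.
6 of 9 fail.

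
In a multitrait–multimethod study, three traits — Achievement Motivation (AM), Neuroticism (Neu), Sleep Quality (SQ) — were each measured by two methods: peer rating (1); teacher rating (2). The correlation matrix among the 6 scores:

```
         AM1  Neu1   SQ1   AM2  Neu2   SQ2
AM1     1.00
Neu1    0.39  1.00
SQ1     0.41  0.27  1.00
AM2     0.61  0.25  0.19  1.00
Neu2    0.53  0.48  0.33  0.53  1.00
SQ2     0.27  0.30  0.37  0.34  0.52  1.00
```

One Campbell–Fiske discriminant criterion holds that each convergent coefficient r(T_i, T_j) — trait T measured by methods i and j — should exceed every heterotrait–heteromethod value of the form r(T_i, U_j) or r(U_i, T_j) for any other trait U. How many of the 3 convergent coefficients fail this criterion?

Convergent coefficients and their comparison sets:
AM (methods 1·2): 0.61 vs {0.53, 0.25, 0.27, 0.19} → pass.
Neu (methods 1·2): 0.48 vs {0.25, 0.53, 0.30, 0.33} → fail.
SQ (methods 1·2): 0.37 vs {0.19, 0.27, 0.33, 0.30} → pass.
1 of 3 fail.

1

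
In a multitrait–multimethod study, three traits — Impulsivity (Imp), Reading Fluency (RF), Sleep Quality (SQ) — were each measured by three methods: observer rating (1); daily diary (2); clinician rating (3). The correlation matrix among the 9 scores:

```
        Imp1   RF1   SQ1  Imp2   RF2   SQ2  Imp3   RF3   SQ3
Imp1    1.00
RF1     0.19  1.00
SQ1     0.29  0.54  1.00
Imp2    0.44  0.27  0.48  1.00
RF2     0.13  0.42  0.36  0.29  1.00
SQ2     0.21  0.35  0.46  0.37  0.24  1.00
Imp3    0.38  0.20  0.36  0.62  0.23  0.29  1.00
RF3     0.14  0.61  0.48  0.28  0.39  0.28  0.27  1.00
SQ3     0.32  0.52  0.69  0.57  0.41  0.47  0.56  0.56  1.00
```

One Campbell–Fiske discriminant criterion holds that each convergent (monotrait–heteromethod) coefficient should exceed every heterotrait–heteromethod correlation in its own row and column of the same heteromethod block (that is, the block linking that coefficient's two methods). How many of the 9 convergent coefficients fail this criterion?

4

Convergent coefficients and their comparison sets:
Imp (methods 1·2): 0.44 vs {0.13, 0.27, 0.21, 0.48} → fail.
Imp (methods 1·3): 0.38 vs {0.14, 0.20, 0.32, 0.36} → pass.
Imp (methods 2·3): 0.62 vs {0.28, 0.23, 0.57, 0.29} → pass.
RF (methods 1·2): 0.42 vs {0.27, 0.13, 0.35, 0.36} → pass.
RF (methods 1·3): 0.61 vs {0.20, 0.14, 0.52, 0.48} → pass.
RF (methods 2·3): 0.39 vs {0.23, 0.28, 0.41, 0.28} → fail.
SQ (methods 1·2): 0.46 vs {0.48, 0.21, 0.36, 0.35} → fail.
SQ (methods 1·3): 0.69 vs {0.36, 0.32, 0.48, 0.52} → pass.
SQ (methods 2·3): 0.47 vs {0.29, 0.57, 0.28, 0.41} → fail.
4 of 9 fail.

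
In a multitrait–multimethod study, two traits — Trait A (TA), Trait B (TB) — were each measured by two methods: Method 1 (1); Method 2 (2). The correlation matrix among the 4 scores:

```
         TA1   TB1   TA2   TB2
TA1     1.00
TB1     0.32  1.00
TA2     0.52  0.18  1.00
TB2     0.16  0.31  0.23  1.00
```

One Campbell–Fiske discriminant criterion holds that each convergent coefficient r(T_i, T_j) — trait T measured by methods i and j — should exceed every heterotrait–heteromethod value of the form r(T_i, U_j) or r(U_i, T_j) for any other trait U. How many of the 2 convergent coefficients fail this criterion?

Convergent coefficients and their comparison sets:
TA (methods 1·2): 0.52 vs {0.16, 0.18} → pass.
TB (methods 1·2): 0.31 vs {0.18, 0.16} → pass.
0 of 2 fail.

0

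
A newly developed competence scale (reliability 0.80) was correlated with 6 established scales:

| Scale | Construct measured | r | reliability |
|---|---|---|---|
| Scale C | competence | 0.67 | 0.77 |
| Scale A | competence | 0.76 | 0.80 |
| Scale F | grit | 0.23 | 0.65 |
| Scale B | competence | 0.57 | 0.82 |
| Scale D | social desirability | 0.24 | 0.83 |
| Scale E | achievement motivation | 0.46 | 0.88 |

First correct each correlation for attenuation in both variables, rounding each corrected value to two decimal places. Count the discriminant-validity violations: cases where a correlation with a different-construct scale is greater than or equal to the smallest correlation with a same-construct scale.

Disattenuated r (r / √(r_scale · r_new)):
  Scale C (conv): 0.67 / √(0.77·0.80) = 0.85
  Scale A (conv): 0.76 / √(0.80·0.80) = 0.95
  Scale F (disc): 0.23 / √(0.65·0.80) = 0.32
  Scale B (conv): 0.57 / √(0.82·0.80) = 0.70
  Scale D (disc): 0.24 / √(0.83·0.80) = 0.29
  Scale E (disc): 0.46 / √(0.88·0.80) = 0.55
Smallest convergent = 0.70. Discriminant values: 0.32, 0.29, 0.55; count ≥ 0.70 → 0.

0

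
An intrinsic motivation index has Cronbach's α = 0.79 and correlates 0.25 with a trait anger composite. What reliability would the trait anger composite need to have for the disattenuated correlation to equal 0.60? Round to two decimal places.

0.22

r_true = r_obs / √(r_xx · r_yy) ⇒ 0.60 = 0.25 / √(0.79 · r_yy).
√(0.79 · r_yy) = 0.25 / 0.60 = 0.4167; 0.79 · r_yy = 0.1736; r_yy = 0.1736 / 0.79 ≈ 0.22.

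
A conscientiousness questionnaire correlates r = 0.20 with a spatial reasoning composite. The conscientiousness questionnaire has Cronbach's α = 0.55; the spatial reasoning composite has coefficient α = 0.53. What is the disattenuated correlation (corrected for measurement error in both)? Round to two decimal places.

r_true = r_obs / √(r_xx · r_yy) = 0.20 / √(0.55 × 0.53) = 0.20 / √0.2915 = 0.20 / 0.5399 ≈ 0.37.

0.37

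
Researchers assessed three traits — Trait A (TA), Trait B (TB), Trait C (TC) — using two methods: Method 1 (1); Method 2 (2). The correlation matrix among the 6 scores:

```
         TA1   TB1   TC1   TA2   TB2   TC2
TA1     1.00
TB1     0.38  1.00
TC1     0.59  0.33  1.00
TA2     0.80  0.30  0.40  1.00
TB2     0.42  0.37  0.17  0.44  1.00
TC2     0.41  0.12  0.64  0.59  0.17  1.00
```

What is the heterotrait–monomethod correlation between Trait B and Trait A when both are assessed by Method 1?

0.38

Different traits, same method: r(TB1, TA1) = 0.38.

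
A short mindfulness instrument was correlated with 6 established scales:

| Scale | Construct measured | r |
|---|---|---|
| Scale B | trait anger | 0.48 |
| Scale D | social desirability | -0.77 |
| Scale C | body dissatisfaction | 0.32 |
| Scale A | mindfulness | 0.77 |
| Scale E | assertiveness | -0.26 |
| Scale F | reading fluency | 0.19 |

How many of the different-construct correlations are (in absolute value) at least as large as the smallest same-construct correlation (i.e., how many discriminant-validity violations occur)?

Convergent (same construct = mindfulness): Scale A.
Smallest convergent = 0.77. Discriminant |r|: 0.48, 0.77, 0.32, 0.26, 0.19; count ≥ 0.77 → 1.

1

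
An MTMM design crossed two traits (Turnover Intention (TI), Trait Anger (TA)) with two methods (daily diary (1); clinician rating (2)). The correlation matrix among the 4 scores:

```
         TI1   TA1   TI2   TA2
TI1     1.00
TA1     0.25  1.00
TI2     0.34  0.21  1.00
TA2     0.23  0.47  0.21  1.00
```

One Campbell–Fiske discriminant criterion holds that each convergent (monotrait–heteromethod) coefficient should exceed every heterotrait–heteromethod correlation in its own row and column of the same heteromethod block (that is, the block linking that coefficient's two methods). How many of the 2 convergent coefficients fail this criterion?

Each convergent coefficient versus the relevant comparison correlations:
TI (methods 1·2): 0.34 vs {0.23, 0.21} → pass.
TA (methods 1·2): 0.47 vs {0.21, 0.23} → pass.
0 of 2 fail.

0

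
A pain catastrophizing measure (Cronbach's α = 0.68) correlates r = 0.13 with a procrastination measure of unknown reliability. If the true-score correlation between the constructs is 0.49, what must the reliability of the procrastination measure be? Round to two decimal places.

r_true = r_obs / √(r_xx · r_yy) ⇒ 0.49 = 0.13 / √(0.68 · r_yy).
√(0.68 · r_yy) = 0.13 / 0.49 = 0.2653; 0.68 · r_yy = 0.0704; r_yy = 0.0704 / 0.68 ≈ 0.10.

0.10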